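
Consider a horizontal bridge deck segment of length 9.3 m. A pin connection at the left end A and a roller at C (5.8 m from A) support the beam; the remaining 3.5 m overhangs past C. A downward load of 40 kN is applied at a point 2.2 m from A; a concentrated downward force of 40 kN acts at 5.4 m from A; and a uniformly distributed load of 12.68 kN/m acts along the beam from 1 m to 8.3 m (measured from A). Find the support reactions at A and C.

Resultant of the distributed load: 12.68 × 7.3 = 92.564 kN at 4.65 m from A.
ΣM about A: C_y·5.8 − 40·2.2 − 40·5.4 − (12.68·7.3)·4.65 = 0 → C_y = 734.4226/5.8 = 126.625 ≈ 126.6 kN.
ΣF_y = 0: A_y + 126.625 − 40 − 40 − 12.68·7.3 = 0 → A_y = 45.94 kN.
ΣF_x = 0: no horizontal applied forces, so A_x = 0.

A_x = 0, A_y = 45.94 kN, C_y = 126.6 kN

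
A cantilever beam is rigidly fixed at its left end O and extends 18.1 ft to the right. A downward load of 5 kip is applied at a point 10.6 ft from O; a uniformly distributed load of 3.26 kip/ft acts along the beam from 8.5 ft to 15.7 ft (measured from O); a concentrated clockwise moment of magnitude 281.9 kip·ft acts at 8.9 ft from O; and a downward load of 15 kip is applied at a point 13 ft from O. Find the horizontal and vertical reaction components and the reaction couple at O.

O_x = 0, O_y = 43.47 kip, M_O = 813.9 kip·ft

Resultant of the distributed load: 3.26 × 7.2 = 23.472 kip at 12.1 ft from O.
ΣF_x = 0: O_x = 0.
ΣF_y = 0: O_y − 5 − 3.26·7.2 − 15 = 0 → O_y = 43.47 kip.
ΣM about O: M_O − 5·10.6 − (3.26·7.2)·12.1 − 281.9 − 15·13 = 0 → M_O = 813.9 kip·ft.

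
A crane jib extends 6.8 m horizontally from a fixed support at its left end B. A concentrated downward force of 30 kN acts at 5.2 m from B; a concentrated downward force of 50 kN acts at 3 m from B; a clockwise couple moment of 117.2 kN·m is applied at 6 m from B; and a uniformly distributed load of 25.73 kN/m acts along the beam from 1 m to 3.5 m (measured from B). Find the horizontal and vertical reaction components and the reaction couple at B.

Resultant of the distributed load: 25.73 × 2.5 = 64.325 kN at 2.25 m from B.
ΣF_x = 0: B_x = 0.
ΣF_y = 0: B_y − 30 − 50 − 25.73·2.5 = 0 → B_y = 144.3 kN.
ΣM about B: M_B − 30·5.2 − 50·3 − 117.2 − (25.73·2.5)·2.25 = 0 → M_B = 567.9 kN·m.

B_x = 0, B_y = 144.3 kN, M_B = 567.9 kN·m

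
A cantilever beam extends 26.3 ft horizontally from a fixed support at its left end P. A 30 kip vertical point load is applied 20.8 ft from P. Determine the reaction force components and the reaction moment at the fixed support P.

P_x = 0, P_y = 30.00 kip, M_P = 624.0 kip·ft

ΣF_x = 0: P_x = 0.
ΣF_y = 0: P_y − 30 = 0 → P_y = 30.00 kip.
ΣM about P: M_P − 30·20.8 = 0 → M_P = 624.0 kip·ft.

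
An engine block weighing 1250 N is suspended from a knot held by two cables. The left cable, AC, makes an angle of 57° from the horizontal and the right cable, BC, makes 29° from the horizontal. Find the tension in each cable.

T_AC = 1096 N, T_BC = 682.5 N

ΣF_x = 0: −T_AC·cos57° + T_BC·cos29° = 0 → T_BC = 0.622715·T_AC.
ΣF_y = 0: T_AC·sin57° + T_BC·sin29° = 1250.
Substitute: T_AC·(0.838671 + 0.622715·0.48481) = 1250 → T_AC = 1095.94 ≈ 1096 N.
Then T_BC = 0.622715 × 1095.94 = 682.5 N.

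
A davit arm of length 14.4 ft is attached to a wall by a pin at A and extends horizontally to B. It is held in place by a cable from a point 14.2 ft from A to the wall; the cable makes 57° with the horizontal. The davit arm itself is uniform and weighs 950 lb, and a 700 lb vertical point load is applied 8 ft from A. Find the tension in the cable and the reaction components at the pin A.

T = 1045 lb, A_x = 568.9 lb, A_y = 773.9 lb

ΣM about A: T·sin57°·14.2 − 950·7.2 − 700·8 = 0 → T = 12440/(14.2·0.838671) = 1044.58 ≈ 1045 lb.
ΣF_x = 0: A_x − T·cos57° = 0 → A_x = 1044.58 × 0.544639 = 568.9 lb.
ΣF_y = 0: A_y + T·sin57° − 950 − 700 = 0 → A_y = 1650 − 1044.58 × 0.838671 = 773.9 lb.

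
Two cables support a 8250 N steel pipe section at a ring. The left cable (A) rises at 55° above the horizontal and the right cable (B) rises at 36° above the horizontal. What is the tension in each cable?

ΣF_x = 0: −T_A·cos55° + T_B·cos36° = 0 → T_B = 0.708979·T_A.
ΣF_y = 0: T_A·sin55° + T_B·sin36° = 8250.
Substitute: T_A·(0.819152 + 0.708979·0.587785) = 8250 → T_A = 6675.41 ≈ 6675 N.
Then T_B = 0.708979 × 6675.41 = 4733 N.

T_A = 6675 N, T_B = 4733 N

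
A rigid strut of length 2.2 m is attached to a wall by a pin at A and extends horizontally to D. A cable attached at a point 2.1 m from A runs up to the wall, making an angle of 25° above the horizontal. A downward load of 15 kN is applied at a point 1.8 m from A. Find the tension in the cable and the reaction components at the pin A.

T = 30.42 kN, A_x = 27.57 kN, A_y = 2.143 kN

ΣM about A: T·sin25°·2.1 − 15·1.8 = 0 → T = 27/(2.1·0.422618) = 30.4226 ≈ 30.42 kN.
ΣF_x = 0: A_x − T·cos25° = 0 → A_x = 30.4226 × 0.906308 = 27.57 kN.
ΣF_y = 0: A_y + T·sin25° − 15 = 0 → A_y = 15 − 30.4226 × 0.422618 = 2.143 kN.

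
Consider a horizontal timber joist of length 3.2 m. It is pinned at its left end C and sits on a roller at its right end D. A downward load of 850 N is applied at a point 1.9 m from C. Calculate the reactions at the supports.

Taking moments about C: D_y·3.2 − 850·1.9 = 0 → D_y = 1615/3.2 = 504.688 ≈ 504.7 N.
ΣF_y = 0: C_y + 504.688 − 850 = 0 → C_y = 345.3 N.
ΣF_x = 0: no horizontal applied forces, so C_x = 0.

C_x = 0, C_y = 345.3 N, D_y = 504.7 N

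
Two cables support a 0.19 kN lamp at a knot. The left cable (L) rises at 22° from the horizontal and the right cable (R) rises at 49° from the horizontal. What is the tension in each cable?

ΣF_x = 0: −T_L·cos22° + T_R·cos49° = 0 → T_R = 1.41326·T_L.
ΣF_y = 0: T_L·sin22° + T_R·sin49° = 0.19.
Substitute: T_L·(0.374607 + 1.41326·0.75471) = 0.19 → T_L = 0.131834 ≈ 0.1318 kN.
Then T_R = 1.41326 × 0.131834 = 0.1863 kN.

T_L = 0.1318 kN, T_R = 0.1863 kN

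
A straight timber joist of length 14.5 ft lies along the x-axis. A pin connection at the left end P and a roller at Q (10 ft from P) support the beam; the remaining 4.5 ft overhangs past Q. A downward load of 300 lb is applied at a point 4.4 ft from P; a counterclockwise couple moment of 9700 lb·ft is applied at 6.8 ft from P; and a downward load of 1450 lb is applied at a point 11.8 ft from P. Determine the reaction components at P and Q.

P_x = 0, P_y = 877.0 lb, Q_y = 873.0 lb

Taking moments about P: Q_y·10 − 300·4.4 + 9700 − 1450·11.8 = 0 → Q_y = 8730/10 = 873.0 lb.
ΣF_y = 0: P_y + 873 − 300 − 1450 = 0 → P_y = 877.0 lb.
ΣF_x = 0: no horizontal applied forces, so P_x = 0.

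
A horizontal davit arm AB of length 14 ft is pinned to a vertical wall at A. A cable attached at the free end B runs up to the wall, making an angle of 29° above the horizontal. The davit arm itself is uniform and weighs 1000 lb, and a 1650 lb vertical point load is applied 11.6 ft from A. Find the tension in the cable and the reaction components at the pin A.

ΣM about A: T·sin29°·14 − 1000·7 − 1650·11.6 = 0 → T = 26140/(14·0.48481) = 3851.29 ≈ 3851 lb.
ΣF_x = 0: A_x − T·cos29° = 0 → A_x = 3851.29 × 0.87462 = 3368 lb.
ΣF_y = 0: A_y + T·sin29° − 1000 − 1650 = 0 → A_y = 2650 − 3851.29 × 0.48481 = 782.9 lb.

T = 3851 lb, A_x = 3368 lb, A_y = 782.9 lb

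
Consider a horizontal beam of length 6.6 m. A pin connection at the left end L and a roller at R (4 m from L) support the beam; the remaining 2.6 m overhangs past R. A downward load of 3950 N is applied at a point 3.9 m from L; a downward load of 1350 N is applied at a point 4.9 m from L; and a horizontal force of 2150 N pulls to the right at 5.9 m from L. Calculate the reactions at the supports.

Moments about L: R_y·4 − 3950·3.9 − 1350·4.9 = 0 → R_y = 22020/4 = 5505 N.
ΣF_y = 0: L_y + 5505 − 3950 − 1350 = 0 → L_y = -205.0 N.
ΣF_x = 0: L_x + 2150 = 0 → L_x = -2150 N.

L_x = -2150 N, L_y = -205.0 N, R_y = 5505 N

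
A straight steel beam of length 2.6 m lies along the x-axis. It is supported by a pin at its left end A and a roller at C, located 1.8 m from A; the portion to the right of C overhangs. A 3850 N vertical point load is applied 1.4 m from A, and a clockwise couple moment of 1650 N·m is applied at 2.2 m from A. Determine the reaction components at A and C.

Taking moments about A: C_y·1.8 − 3850·1.4 − 1650 = 0 → C_y = 7040/1.8 = 3911.11 ≈ 3911 N.
ΣF_y = 0: A_y + 3911.11 − 3850 = 0 → A_y = -61.11 N.
ΣF_x = 0: no horizontal applied forces, so A_x = 0.

A_x = 0, A_y = -61.11 N, C_y = 3911 N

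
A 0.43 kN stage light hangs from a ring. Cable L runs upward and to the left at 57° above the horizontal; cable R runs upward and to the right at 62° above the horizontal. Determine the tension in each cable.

T_L = 0.2308 kN, T_R = 0.2678 kN

ΣF_x = 0: −T_L·cos57° + T_R·cos62° = 0 → T_R = 1.16011·T_L.
ΣF_y = 0: T_L·sin57° + T_R·sin62° = 0.43.
Substitute: T_L·(0.838671 + 1.16011·0.882948) = 0.43 → T_L = 0.230812 ≈ 0.2308 kN.
Then T_R = 1.16011 × 0.230812 = 0.2678 kN.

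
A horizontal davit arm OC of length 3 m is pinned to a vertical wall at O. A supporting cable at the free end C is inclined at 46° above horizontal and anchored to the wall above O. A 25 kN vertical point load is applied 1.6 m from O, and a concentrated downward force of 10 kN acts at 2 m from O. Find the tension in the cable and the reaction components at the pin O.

ΣM about O: T·sin46°·3 − 25·1.6 − 10·2 = 0 → T = 60/(3·0.71934) = 27.8033 ≈ 27.80 kN.
ΣF_x = 0: O_x − T·cos46° = 0 → O_x = 27.8033 × 0.694658 = 19.31 kN.
ΣF_y = 0: O_y + T·sin46° − 25 − 10 = 0 → O_y = 35 − 27.8033 × 0.71934 = 15.00 kN.

T = 27.80 kN, O_x = 19.31 kN, O_y = 15.00 kN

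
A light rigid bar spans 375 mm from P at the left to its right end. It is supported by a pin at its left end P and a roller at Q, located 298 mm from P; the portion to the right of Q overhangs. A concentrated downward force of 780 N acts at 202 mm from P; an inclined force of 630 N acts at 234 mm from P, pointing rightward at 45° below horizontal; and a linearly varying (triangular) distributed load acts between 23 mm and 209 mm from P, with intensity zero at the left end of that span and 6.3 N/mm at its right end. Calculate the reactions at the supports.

P_x = -445.5 N, P_y = 643.8 N, Q_y = 1168 N

Resultant of the triangular load: ½ × 6.3 × 186 = 585.9 N, acting at 147 mm from P (one-third of the span from the peak).
ΣM about P: Q_y·298 − 780·202 − 630·sin45°·234 − (½·6.3·186)·147 = 0 → Q_y = 347929/298 = 1167.55 ≈ 1168 N.
ΣF_y = 0: P_y + 1167.55 − 780 − 630·sin45° − ½·6.3·186 = 0 → P_y = 643.8 N.
ΣF_x = 0: P_x + 630·cos45° = 0 → P_x = -445.5 N.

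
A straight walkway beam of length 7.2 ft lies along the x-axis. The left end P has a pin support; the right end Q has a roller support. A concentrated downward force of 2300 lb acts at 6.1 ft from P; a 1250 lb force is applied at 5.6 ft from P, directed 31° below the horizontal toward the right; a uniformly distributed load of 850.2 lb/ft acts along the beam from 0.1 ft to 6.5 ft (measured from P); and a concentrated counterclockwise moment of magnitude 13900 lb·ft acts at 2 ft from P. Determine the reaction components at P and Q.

P_x = -1071 lb, P_y = 5372 lb, Q_y = 3013 lb

Resultant of the distributed load: 850.2 × 6.4 = 5441.28 lb at 3.3 ft from P.
Taking moments about P: Q_y·7.2 − 2300·6.1 − 1250·sin31°·5.6 − (850.2·6.4)·3.3 + 13900 = 0 → Q_y = 21691.5/7.2 = 3012.71 ≈ 3013 lb.
ΣF_y = 0: P_y + 3012.71 − 2300 − 1250·sin31° − 850.2·6.4 = 0 → P_y = 5372 lb.
ΣF_x = 0: P_x + 1250·cos31° = 0 → P_x = -1071 lb.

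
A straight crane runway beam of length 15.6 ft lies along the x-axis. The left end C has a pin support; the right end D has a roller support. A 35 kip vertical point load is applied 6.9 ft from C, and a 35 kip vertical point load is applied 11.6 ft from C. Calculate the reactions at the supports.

C_x = 0, C_y = 28.49 kip, D_y = 41.51 kip

Taking moments about C: D_y·15.6 − 35·6.9 − 35·11.6 = 0 → D_y = 647.5/15.6 = 41.5064 ≈ 41.51 kip.
ΣF_y = 0: C_y + 41.5064 − 35 − 35 = 0 → C_y = 28.49 kip.
ΣF_x = 0: no horizontal applied forces, so C_x = 0.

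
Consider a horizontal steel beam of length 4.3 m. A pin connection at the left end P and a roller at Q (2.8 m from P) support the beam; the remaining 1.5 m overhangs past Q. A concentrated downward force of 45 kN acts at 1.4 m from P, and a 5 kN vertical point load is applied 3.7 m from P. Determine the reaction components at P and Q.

Moments about P: Q_y·2.8 − 45·1.4 − 5·3.7 = 0 → Q_y = 81.5/2.8 = 29.1071 ≈ 29.11 kN.
ΣF_y = 0: P_y + 29.1071 − 45 − 5 = 0 → P_y = 20.89 kN.
ΣF_x = 0: no horizontal applied forces, so P_x = 0.

P_x = 0, P_y = 20.89 kN, Q_y = 29.11 kN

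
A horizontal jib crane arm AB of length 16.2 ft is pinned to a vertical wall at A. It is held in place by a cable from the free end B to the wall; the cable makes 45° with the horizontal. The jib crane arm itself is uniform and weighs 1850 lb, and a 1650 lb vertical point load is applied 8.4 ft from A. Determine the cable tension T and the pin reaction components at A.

ΣM about A: T·sin45°·16.2 − 1850·8.1 − 1650·8.4 = 0 → T = 28845/(16.2·0.707107) = 2518.09 ≈ 2518 lb.
ΣF_x = 0: A_x − T·cos45° = 0 → A_x = 2518.09 × 0.707107 = 1781 lb.
ΣF_y = 0: A_y + T·sin45° − 1850 − 1650 = 0 → A_y = 3500 − 2518.09 × 0.707107 = 1719 lb.

T = 2518 lb, A_x = 1781 lb, A_y = 1719 lb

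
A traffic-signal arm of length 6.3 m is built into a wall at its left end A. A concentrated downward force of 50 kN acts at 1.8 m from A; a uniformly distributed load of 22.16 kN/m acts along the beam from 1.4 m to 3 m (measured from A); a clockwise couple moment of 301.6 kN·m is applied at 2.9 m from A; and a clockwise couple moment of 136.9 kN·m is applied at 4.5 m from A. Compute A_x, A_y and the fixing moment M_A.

A_x = 0, A_y = 85.46 kN, M_A = 606.5 kN·m

Resultant of the distributed load: 22.16 × 1.6 = 35.456 kN at 2.2 m from A.
ΣF_x = 0: A_x = 0.
ΣF_y = 0: A_y − 50 − 22.16·1.6 = 0 → A_y = 85.46 kN.
ΣM about A: M_A − 50·1.8 − (22.16·1.6)·2.2 − 301.6 − 136.9 = 0 → M_A = 606.5 kN·m.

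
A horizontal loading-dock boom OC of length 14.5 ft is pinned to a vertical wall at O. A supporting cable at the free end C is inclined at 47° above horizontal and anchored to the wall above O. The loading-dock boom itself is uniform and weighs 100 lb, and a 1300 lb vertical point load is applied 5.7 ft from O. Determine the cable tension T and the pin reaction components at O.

T = 767.1 lb, O_x = 523.2 lb, O_y = 839.0 lb

ΣM about O: T·sin47°·14.5 − 100·7.25 − 1300·5.7 = 0 → T = 8135/(14.5·0.731354) = 767.118 ≈ 767.1 lb.
ΣF_x = 0: O_x − T·cos47° = 0 → O_x = 767.118 × 0.681998 = 523.2 lb.
ΣF_y = 0: O_y + T·sin47° − 100 − 1300 = 0 → O_y = 1400 − 767.118 × 0.731354 = 839.0 lb.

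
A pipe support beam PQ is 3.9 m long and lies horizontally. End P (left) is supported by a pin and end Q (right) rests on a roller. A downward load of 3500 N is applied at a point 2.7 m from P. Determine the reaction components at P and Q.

P_x = 0, P_y = 1077 N, Q_y = 2423 N

Taking moments about P: Q_y·3.9 − 3500·2.7 = 0 → Q_y = 9450/3.9 = 2423.08 ≈ 2423 N.
ΣF_y = 0: P_y + 2423.08 − 3500 = 0 → P_y = 1077 N.
ΣF_x = 0: no horizontal applied forces, so P_x = 0.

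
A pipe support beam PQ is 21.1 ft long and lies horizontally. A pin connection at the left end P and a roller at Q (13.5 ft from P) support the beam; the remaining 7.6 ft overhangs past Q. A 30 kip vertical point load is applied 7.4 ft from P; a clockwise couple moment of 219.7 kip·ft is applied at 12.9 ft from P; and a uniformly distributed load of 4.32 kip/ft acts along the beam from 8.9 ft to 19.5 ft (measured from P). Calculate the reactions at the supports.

P_x = 0, P_y = -5.093 kip, Q_y = 80.88 kip

Resultant of the distributed load: 4.32 × 10.6 = 45.792 kip at 14.2 ft from P.
Moments about P: Q_y·13.5 − 30·7.4 − 219.7 − (4.32·10.6)·14.2 = 0 → Q_y = 1091.9464/13.5 = 80.8849 ≈ 80.88 kip.
ΣF_y = 0: P_y + 80.8849 − 30 − 4.32·10.6 = 0 → P_y = -5.093 kip.
ΣF_x = 0: no horizontal applied forces, so P_x = 0.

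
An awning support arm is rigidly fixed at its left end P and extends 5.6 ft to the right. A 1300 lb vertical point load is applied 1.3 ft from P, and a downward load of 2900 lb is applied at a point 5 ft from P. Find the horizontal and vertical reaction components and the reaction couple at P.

ΣF_x = 0: P_x = 0.
ΣF_y = 0: P_y − 1300 − 2900 = 0 → P_y = 4200 lb.
ΣM about P: M_P − 1300·1.3 − 2900·5 = 0 → M_P = 16190 lb·ft.

P_x = 0, P_y = 4200 lb, M_P = 16190 lb·ft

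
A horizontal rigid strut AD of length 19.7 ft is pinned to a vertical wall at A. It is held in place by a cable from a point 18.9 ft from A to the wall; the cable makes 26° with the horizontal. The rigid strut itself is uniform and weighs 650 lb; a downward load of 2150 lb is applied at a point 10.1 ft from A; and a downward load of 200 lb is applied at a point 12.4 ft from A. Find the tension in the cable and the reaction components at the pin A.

T = 3693 lb, A_x = 3319 lb, A_y = 1381 lb

ΣM about A: T·sin26°·18.9 − 650·9.85 − 2150·10.1 − 200·12.4 = 0 → T = 30597.5/(18.9·0.438371) = 3693.03 ≈ 3693 lb.
ΣF_x = 0: A_x − T·cos26° = 0 → A_x = 3693.03 × 0.898794 = 3319 lb.
ΣF_y = 0: A_y + T·sin26° − 650 − 2150 − 200 = 0 → A_y = 3000 − 3693.03 × 0.438371 = 1381 lb.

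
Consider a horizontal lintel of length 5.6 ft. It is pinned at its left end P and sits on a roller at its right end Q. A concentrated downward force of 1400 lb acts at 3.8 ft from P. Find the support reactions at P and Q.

P_x = 0, P_y = 450.0 lb, Q_y = 950.0 lb

Taking moments about P: Q_y·5.6 − 1400·3.8 = 0 → Q_y = 5320/5.6 = 950.0 lb.
ΣF_y = 0: P_y + 950 − 1400 = 0 → P_y = 450.0 lb.
ΣF_x = 0: no horizontal applied forces, so P_x = 0.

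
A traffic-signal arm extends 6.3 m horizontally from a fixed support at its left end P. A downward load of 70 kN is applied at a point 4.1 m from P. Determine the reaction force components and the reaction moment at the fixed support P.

P_x = 0, P_y = 70.00 kN, M_P = 287.0 kN·m

ΣF_x = 0: P_x = 0.
ΣF_y = 0: P_y − 70 = 0 → P_y = 70.00 kN.
ΣM about P: M_P − 70·4.1 = 0 → M_P = 287.0 kN·m.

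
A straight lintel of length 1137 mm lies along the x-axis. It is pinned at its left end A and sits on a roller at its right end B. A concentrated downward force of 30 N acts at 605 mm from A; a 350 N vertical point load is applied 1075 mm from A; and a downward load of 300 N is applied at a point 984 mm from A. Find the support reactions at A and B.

A_x = 0, A_y = 73.49 N, B_y = 606.5 N

Moments about A: B_y·1137 − 30·605 − 350·1075 − 300·984 = 0 → B_y = 689600/1137 = 606.508 ≈ 606.5 N.
ΣF_y = 0: A_y + 606.508 − 30 − 350 − 300 = 0 → A_y = 73.49 N.
ΣF_x = 0: no horizontal applied forces, so A_x = 0.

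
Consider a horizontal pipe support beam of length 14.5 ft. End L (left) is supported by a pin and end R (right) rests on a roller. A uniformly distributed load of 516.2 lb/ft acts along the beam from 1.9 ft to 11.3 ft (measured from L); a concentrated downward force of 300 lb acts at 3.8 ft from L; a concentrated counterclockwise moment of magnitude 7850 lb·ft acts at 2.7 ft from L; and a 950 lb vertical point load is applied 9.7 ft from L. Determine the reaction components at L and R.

L_x = 0, L_y = 3721 lb, R_y = 2381 lb

Resultant of the distributed load: 516.2 × 9.4 = 4852.28 lb at 6.6 ft from L.
Moments about L: R_y·14.5 − (516.2·9.4)·6.6 − 300·3.8 + 7850 − 950·9.7 = 0 → R_y = 34530.048/14.5 = 2381.38 ≈ 2381 lb.
ΣF_y = 0: L_y + 2381.38 − 516.2·9.4 − 300 − 950 = 0 → L_y = 3721 lb.
ΣF_x = 0: no horizontal applied forces, so L_x = 0.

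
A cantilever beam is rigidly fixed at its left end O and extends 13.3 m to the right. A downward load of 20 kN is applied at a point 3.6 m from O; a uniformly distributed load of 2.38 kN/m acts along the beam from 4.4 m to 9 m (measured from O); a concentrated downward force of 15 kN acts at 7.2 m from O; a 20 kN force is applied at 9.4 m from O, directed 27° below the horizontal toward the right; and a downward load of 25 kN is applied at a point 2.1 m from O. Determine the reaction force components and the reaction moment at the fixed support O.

Resultant of the distributed load: 2.38 × 4.6 = 10.948 kN at 6.7 m from O.
ΣF_x = 0: O_x + 20·cos27° = 0 → O_x = -17.82 kN.
ΣF_y = 0: O_y − 20 − 2.38·4.6 − 15 − 20·sin27° − 25 = 0 → O_y = 80.03 kN.
ΣM about O: M_O − 20·3.6 − (2.38·4.6)·6.7 − 15·7.2 − 20·sin27°·9.4 − 25·2.1 = 0 → M_O = 391.2 kN·m.

O_x = -17.82 kN, O_y = 80.03 kN, M_O = 391.2 kN·m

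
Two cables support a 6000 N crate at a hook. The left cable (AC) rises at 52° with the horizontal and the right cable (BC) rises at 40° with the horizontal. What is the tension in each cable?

T_AC = 4599 N, T_BC = 3696 N

ΣF_x = 0: −T_AC·cos52° + T_BC·cos40° = 0 → T_BC = 0.803689·T_AC.
ΣF_y = 0: T_AC·sin52° + T_BC·sin40° = 6000.
Substitute: T_AC·(0.788011 + 0.803689·0.642788) = 6000 → T_AC = 4599.07 ≈ 4599 N.
Then T_BC = 0.803689 × 4599.07 = 3696 N.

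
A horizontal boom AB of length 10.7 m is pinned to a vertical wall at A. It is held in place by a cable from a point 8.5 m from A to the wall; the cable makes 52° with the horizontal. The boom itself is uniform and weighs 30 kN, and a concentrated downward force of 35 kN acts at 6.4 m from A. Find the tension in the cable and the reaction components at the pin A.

T = 57.40 kN, A_x = 35.34 kN, A_y = 19.76 kN

ΣM about A: T·sin52°·8.5 − 30·5.35 − 35·6.4 = 0 → T = 384.5/(8.5·0.788011) = 57.4044 ≈ 57.40 kN.
ΣF_x = 0: A_x − T·cos52° = 0 → A_x = 57.4044 × 0.615661 = 35.34 kN.
ΣF_y = 0: A_y + T·sin52° − 30 − 35 = 0 → A_y = 65 − 57.4044 × 0.788011 = 19.76 kN.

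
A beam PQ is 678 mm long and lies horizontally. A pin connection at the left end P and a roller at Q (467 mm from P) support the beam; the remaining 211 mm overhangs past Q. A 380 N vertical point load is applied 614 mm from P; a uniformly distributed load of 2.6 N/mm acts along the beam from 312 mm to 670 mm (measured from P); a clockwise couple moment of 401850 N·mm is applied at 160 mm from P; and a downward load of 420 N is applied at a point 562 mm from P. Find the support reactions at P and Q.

P_x = 0, P_y = -1113 N, Q_y = 2844 N

Resultant of the distributed load: 2.6 × 358 = 930.8 N at 491 mm from P.
Moments about P: Q_y·467 − 380·614 − (2.6·358)·491 − 401850 − 420·562 = 0 → Q_y = 1328232.8/467 = 2844.18 ≈ 2844 N.
ΣF_y = 0: P_y + 2844.18 − 380 − 2.6·358 − 420 = 0 → P_y = -1113 N.
ΣF_x = 0: no horizontal applied forces, so P_x = 0.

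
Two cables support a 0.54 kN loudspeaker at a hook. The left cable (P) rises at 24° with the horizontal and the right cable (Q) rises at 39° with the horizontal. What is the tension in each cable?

ΣF_x = 0: −T_P·cos24° + T_Q·cos39° = 0 → T_Q = 1.17551·T_P.
ΣF_y = 0: T_P·sin24° + T_Q·sin39° = 0.54.
Substitute: T_P·(0.406737 + 1.17551·0.62932) = 0.54 → T_P = 0.470995 ≈ 0.4710 kN.
Then T_Q = 1.17551 × 0.470995 = 0.5537 kN.

T_P = 0.4710 kN, T_Q = 0.5537 kN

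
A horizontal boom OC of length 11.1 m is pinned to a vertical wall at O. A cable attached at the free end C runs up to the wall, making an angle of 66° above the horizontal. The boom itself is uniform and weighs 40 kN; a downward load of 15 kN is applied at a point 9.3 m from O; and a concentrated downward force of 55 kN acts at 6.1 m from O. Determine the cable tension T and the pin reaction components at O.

ΣM about O: T·sin66°·11.1 − 40·5.55 − 15·9.3 − 55·6.1 = 0 → T = 697/(11.1·0.913545) = 68.7353 ≈ 68.74 kN.
ΣF_x = 0: O_x − T·cos66° = 0 → O_x = 68.7353 × 0.406737 = 27.96 kN.
ΣF_y = 0: O_y + T·sin66° − 40 − 15 − 55 = 0 → O_y = 110 − 68.7353 × 0.913545 = 47.21 kN.

T = 68.74 kN, O_x = 27.96 kN, O_y = 47.21 kN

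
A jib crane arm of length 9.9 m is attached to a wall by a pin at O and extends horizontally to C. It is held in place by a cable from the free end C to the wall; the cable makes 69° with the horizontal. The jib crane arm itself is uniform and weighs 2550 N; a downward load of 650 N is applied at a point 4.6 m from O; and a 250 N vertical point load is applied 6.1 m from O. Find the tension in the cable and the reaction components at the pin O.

T = 1854 N, O_x = 664.5 N, O_y = 1719 N

ΣM about O: T·sin69°·9.9 − 2550·4.95 − 650·4.6 − 250·6.1 = 0 → T = 17137.5/(9.9·0.93358) = 1854.22 ≈ 1854 N.
ΣF_x = 0: O_x − T·cos69° = 0 → O_x = 1854.22 × 0.358368 = 664.5 N.
ΣF_y = 0: O_y + T·sin69° − 2550 − 650 − 250 = 0 → O_y = 3450 − 1854.22 × 0.93358 = 1719 N.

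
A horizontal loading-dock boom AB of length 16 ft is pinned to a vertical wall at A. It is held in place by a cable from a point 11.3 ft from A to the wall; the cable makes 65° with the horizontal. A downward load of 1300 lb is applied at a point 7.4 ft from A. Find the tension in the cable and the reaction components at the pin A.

T = 939.3 lb, A_x = 397.0 lb, A_y = 448.7 lb

ΣM about A: T·sin65°·11.3 − 1300·7.4 = 0 → T = 9620/(11.3·0.906308) = 939.336 ≈ 939.3 lb.
ΣF_x = 0: A_x − T·cos65° = 0 → A_x = 939.336 × 0.422618 = 397.0 lb.
ΣF_y = 0: A_y + T·sin65° − 1300 = 0 → A_y = 1300 − 939.336 × 0.906308 = 448.7 lb.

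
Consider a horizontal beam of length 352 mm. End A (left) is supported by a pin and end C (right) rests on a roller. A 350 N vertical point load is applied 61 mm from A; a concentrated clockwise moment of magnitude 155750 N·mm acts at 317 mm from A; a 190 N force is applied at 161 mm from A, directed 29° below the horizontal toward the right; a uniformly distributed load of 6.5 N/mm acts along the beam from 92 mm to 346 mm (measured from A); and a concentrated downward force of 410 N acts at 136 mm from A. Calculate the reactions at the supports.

A_x = -166.2 N, A_y = 772.3 N, C_y = 1731 N

Resultant of the distributed load: 6.5 × 254 = 1651 N at 219 mm from A.
Taking moments about A: C_y·352 − 350·61 − 155750 − 190·sin29°·161 − (6.5·254)·219 − 410·136 = 0 → C_y = 609259/352 = 1730.85 ≈ 1731 N.
ΣF_y = 0: A_y + 1730.85 − 350 − 190·sin29° − 6.5·254 − 410 = 0 → A_y = 772.3 N.
ΣF_x = 0: A_x + 190·cos29° = 0 → A_x = -166.2 N.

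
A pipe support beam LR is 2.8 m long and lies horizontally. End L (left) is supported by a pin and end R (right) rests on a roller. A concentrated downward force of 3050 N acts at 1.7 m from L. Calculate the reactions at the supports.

L_x = 0, L_y = 1198 N, R_y = 1852 N

ΣM about L: R_y·2.8 − 3050·1.7 = 0 → R_y = 5185/2.8 = 1851.79 ≈ 1852 N.
ΣF_y = 0: L_y + 1851.79 − 3050 = 0 → L_y = 1198 N.
ΣF_x = 0: no horizontal applied forces, so L_x = 0.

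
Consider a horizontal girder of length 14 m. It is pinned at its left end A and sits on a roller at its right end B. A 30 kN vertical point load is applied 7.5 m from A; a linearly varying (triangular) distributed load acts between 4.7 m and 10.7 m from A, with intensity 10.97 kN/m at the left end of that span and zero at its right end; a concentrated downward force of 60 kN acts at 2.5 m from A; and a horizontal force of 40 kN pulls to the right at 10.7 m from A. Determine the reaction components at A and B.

Resultant of the triangular load: ½ × 10.97 × 6 = 32.91 kN, acting at 6.7 m from A (one-third of the span from the peak).
ΣM about A: B_y·14 − 30·7.5 − (½·10.97·6)·6.7 − 60·2.5 = 0 → B_y = 595.497/14 = 42.5355 ≈ 42.54 kN.
ΣF_y = 0: A_y + 42.5355 − 30 − ½·10.97·6 − 60 = 0 → A_y = 80.37 kN.
ΣF_x = 0: A_x + 40 = 0 → A_x = -40.00 kN.

A_x = -40.00 kN, A_y = 80.37 kN, B_y = 42.54 kN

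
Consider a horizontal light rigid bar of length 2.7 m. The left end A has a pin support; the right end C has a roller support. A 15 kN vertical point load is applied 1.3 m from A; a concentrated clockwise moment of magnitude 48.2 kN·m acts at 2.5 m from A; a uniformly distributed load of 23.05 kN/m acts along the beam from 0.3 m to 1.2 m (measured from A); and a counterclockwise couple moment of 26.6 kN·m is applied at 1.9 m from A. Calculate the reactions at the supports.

Resultant of the distributed load: 23.05 × 0.9 = 20.745 kN at 0.75 m from A.
ΣM about A: C_y·2.7 − 15·1.3 − 48.2 − (23.05·0.9)·0.75 + 26.6 = 0 → C_y = 56.65875/2.7 = 20.9847 ≈ 20.98 kN.
ΣF_y = 0: A_y + 20.9847 − 15 − 23.05·0.9 = 0 → A_y = 14.76 kN.
ΣF_x = 0: no horizontal applied forces, so A_x = 0.

A_x = 0, A_y = 14.76 kN, C_y = 20.98 kN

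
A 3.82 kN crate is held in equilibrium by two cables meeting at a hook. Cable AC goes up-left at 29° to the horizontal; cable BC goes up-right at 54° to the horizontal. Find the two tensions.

ΣF_x = 0: −T_AC·cos29° + T_BC·cos54° = 0 → T_BC = 1.48799·T_AC.
ΣF_y = 0: T_AC·sin29° + T_BC·sin54° = 3.82.
Substitute: T_AC·(0.48481 + 1.48799·0.809017) = 3.82 → T_AC = 2.2622 ≈ 2.262 kN.
Then T_BC = 1.48799 × 2.2622 = 3.366 kN.

T_AC = 2.262 kN, T_BC = 3.366 kN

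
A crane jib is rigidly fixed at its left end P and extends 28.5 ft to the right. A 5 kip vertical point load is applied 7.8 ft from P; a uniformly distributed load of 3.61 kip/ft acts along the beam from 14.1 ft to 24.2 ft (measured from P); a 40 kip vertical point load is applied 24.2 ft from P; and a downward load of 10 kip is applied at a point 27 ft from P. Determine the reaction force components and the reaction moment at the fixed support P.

P_x = 0, P_y = 91.46 kip, M_P = 1975 kip·ft

Resultant of the distributed load: 3.61 × 10.1 = 36.461 kip at 19.15 ft from P.
ΣF_x = 0: P_x = 0.
ΣF_y = 0: P_y − 5 − 3.61·10.1 − 40 − 10 = 0 → P_y = 91.46 kip.
ΣM about P: M_P − 5·7.8 − (3.61·10.1)·19.15 − 40·24.2 − 10·27 = 0 → M_P = 1975 kip·ft.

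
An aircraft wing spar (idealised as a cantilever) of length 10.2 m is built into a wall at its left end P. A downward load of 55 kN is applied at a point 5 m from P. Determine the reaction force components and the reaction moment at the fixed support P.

ΣF_x = 0: P_x = 0.
ΣF_y = 0: P_y − 55 = 0 → P_y = 55.00 kN.
ΣM about P: M_P − 55·5 = 0 → M_P = 275.0 kN·m.

P_x = 0, P_y = 55.00 kN, M_P = 275.0 kN·m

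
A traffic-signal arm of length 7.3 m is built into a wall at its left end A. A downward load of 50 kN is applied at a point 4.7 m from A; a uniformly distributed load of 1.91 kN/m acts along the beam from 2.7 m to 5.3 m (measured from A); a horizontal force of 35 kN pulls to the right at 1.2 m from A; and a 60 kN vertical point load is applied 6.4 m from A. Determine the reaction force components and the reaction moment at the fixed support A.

A_x = -35.00 kN, A_y = 115.0 kN, M_A = 638.9 kN·m

Resultant of the distributed load: 1.91 × 2.6 = 4.966 kN at 4 m from A.
ΣF_x = 0: A_x + 35 = 0 → A_x = -35.00 kN.
ΣF_y = 0: A_y − 50 − 1.91·2.6 − 60 = 0 → A_y = 115.0 kN.
ΣM about A: M_A − 50·4.7 − (1.91·2.6)·4 − 60·6.4 = 0 → M_A = 638.9 kN·m.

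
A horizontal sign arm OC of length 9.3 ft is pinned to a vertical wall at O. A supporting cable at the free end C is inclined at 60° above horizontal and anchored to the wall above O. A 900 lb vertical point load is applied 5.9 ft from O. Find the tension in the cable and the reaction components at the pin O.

T = 659.3 lb, O_x = 329.6 lb, O_y = 329.0 lb

ΣM about O: T·sin60°·9.3 − 900·5.9 = 0 → T = 5310/(9.3·0.866025) = 659.297 ≈ 659.3 lb.
ΣF_x = 0: O_x − T·cos60° = 0 → O_x = 659.297 × 0.5 = 329.6 lb.
ΣF_y = 0: O_y + T·sin60° − 900 = 0 → O_y = 900 − 659.297 × 0.866025 = 329.0 lb.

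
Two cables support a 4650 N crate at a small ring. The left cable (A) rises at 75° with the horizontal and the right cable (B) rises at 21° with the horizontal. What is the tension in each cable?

ΣF_x = 0: −T_A·cos75° + T_B·cos21° = 0 → T_B = 0.277233·T_A.
ΣF_y = 0: T_A·sin75° + T_B·sin21° = 4650.
Substitute: T_A·(0.965926 + 0.277233·0.358368) = 4650 → T_A = 4365.06 ≈ 4365 N.
Then T_B = 0.277233 × 4365.06 = 1210 N.

T_A = 4365 N, T_B = 1210 N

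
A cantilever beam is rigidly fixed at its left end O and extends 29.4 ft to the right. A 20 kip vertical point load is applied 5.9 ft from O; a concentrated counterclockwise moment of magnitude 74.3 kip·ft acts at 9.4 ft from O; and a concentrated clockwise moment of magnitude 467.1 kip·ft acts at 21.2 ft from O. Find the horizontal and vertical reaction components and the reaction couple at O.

O_x = 0, O_y = 20.00 kip, M_O = 510.8 kip·ft

ΣF_x = 0: O_x = 0.
ΣF_y = 0: O_y − 20 = 0 → O_y = 20.00 kip.
ΣM about O: M_O − 20·5.9 + 74.3 − 467.1 = 0 → M_O = 510.8 kip·ft.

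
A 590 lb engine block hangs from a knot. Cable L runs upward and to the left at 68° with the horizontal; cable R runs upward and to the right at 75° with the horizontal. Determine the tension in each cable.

T_L = 253.7 lb, T_R = 367.3 lb

ΣF_x = 0: −T_L·cos68° + T_R·cos75° = 0 → T_R = 1.44737·T_L.
ΣF_y = 0: T_L·sin68° + T_R·sin75° = 590.
Substitute: T_L·(0.927184 + 1.44737·0.965926) = 590 → T_L = 253.738 ≈ 253.7 lb.
Then T_R = 1.44737 × 253.738 = 367.3 lb.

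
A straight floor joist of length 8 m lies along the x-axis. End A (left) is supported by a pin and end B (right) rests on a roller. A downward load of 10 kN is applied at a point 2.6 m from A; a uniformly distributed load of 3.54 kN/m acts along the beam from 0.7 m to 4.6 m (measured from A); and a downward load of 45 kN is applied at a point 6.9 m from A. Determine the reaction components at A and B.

Resultant of the distributed load: 3.54 × 3.9 = 13.806 kN at 2.65 m from A.
Taking moments about A: B_y·8 − 10·2.6 − (3.54·3.9)·2.65 − 45·6.9 = 0 → B_y = 373.0859/8 = 46.6357 ≈ 46.64 kN.
ΣF_y = 0: A_y + 46.6357 − 10 − 3.54·3.9 − 45 = 0 → A_y = 22.17 kN.
ΣF_x = 0: no horizontal applied forces, so A_x = 0.

A_x = 0, A_y = 22.17 kN, B_y = 46.64 kN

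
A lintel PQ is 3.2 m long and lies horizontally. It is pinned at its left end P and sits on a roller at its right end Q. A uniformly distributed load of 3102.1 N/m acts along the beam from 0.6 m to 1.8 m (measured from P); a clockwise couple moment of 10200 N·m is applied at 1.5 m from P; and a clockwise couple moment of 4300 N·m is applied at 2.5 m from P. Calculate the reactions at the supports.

Resultant of the distributed load: 3102.1 × 1.2 = 3722.52 N at 1.2 m from P.
Moments about P: Q_y·3.2 − (3102.1·1.2)·1.2 − 10200 − 4300 = 0 → Q_y = 18967.024/3.2 = 5927.19 ≈ 5927 N.
ΣF_y = 0: P_y + 5927.19 − 3102.1·1.2 = 0 → P_y = -2205 N.
ΣF_x = 0: no horizontal applied forces, so P_x = 0.

P_x = 0, P_y = -2205 N, Q_y = 5927 N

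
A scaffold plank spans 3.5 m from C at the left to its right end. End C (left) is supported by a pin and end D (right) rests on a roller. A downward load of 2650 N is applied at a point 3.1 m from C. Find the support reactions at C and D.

C_x = 0, C_y = 302.9 N, D_y = 2347 N

ΣM about C: D_y·3.5 − 2650·3.1 = 0 → D_y = 8215/3.5 = 2347.14 ≈ 2347 N.
ΣF_y = 0: C_y + 2347.14 − 2650 = 0 → C_y = 302.9 N.
ΣF_x = 0: no horizontal applied forces, so C_x = 0.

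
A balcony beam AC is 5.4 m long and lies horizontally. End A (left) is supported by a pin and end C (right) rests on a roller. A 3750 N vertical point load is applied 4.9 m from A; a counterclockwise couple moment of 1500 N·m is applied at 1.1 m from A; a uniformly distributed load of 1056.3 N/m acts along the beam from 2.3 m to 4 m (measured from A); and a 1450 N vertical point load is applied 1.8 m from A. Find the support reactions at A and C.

Resultant of the distributed load: 1056.3 × 1.7 = 1795.71 N at 3.15 m from A.
Taking moments about A: C_y·5.4 − 3750·4.9 + 1500 − (1056.3·1.7)·3.15 − 1450·1.8 = 0 → C_y = 25141.4865/5.4 = 4655.83 ≈ 4656 N.
ΣF_y = 0: A_y + 4655.83 − 3750 − 1056.3·1.7 − 1450 = 0 → A_y = 2340 N.
ΣF_x = 0: no horizontal applied forces, so A_x = 0.

A_x = 0, A_y = 2340 N, C_y = 4656 N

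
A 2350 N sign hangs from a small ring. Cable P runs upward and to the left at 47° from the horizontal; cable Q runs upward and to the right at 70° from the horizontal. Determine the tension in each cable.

ΣF_x = 0: −T_P·cos47° + T_Q·cos70° = 0 → T_Q = 1.99403·T_P.
ΣF_y = 0: T_P·sin47° + T_Q·sin70° = 2350.
Substitute: T_P·(0.731354 + 1.99403·0.939693) = 2350 → T_P = 902.066 ≈ 902.1 N.
Then T_Q = 1.99403 × 902.066 = 1799 N.

T_P = 902.1 N, T_Q = 1799 N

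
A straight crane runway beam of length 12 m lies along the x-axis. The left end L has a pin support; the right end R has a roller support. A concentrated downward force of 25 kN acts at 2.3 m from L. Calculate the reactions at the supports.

Taking moments about L: R_y·12 − 25·2.3 = 0 → R_y = 57.5/12 = 4.79167 ≈ 4.792 kN.
ΣF_y = 0: L_y + 4.79167 − 25 = 0 → L_y = 20.21 kN.
ΣF_x = 0: no horizontal applied forces, so L_x = 0.

L_x = 0, L_y = 20.21 kN, R_y = 4.792 kN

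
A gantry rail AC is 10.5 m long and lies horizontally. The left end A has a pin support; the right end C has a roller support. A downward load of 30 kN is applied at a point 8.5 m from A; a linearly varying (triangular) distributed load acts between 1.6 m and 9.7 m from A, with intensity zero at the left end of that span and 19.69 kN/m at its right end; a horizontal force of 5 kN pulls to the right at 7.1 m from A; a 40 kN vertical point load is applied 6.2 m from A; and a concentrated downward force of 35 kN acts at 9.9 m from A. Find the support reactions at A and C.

Resultant of the triangular load: ½ × 19.69 × 8.1 = 79.7445 kN, acting at 7 m from A (one-third of the span from the peak).
Moments about A: C_y·10.5 − 30·8.5 − (½·19.69·8.1)·7 − 40·6.2 − 35·9.9 = 0 → C_y = 1407.7115/10.5 = 134.068 ≈ 134.1 kN.
ΣF_y = 0: A_y + 134.068 − 30 − ½·19.69·8.1 − 40 − 35 = 0 → A_y = 50.68 kN.
ΣF_x = 0: A_x + 5 = 0 → A_x = -5.000 kN.

A_x = -5.000 kN, A_y = 50.68 kN, C_y = 134.1 kN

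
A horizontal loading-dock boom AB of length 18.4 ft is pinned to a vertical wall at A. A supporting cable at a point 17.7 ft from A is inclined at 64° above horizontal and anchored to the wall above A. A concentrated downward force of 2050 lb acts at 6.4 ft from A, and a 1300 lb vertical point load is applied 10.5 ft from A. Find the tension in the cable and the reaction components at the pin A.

T = 1683 lb, A_x = 737.7 lb, A_y = 1838 lb

ΣM about A: T·sin64°·17.7 − 2050·6.4 − 1300·10.5 = 0 → T = 26770/(17.7·0.898794) = 1682.73 ≈ 1683 lb.
ΣF_x = 0: A_x − T·cos64° = 0 → A_x = 1682.73 × 0.438371 = 737.7 lb.
ΣF_y = 0: A_y + T·sin64° − 2050 − 1300 = 0 → A_y = 3350 − 1682.73 × 0.898794 = 1838 lb.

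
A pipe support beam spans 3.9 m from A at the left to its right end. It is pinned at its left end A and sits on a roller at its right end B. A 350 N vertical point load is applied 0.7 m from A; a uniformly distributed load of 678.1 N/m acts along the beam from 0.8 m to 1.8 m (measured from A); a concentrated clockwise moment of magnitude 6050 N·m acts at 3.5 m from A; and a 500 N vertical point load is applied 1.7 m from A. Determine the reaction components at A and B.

A_x = 0, A_y = -530.0 N, B_y = 2058 N

Resultant of the distributed load: 678.1 × 1 = 678.1 N at 1.3 m from A.
ΣM about A: B_y·3.9 − 350·0.7 − (678.1·1)·1.3 − 6050 − 500·1.7 = 0 → B_y = 8026.53/3.9 = 2058.08 ≈ 2058 N.
ΣF_y = 0: A_y + 2058.08 − 350 − 678.1·1 − 500 = 0 → A_y = -530.0 N.
ΣF_x = 0: no horizontal applied forces, so A_x = 0.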